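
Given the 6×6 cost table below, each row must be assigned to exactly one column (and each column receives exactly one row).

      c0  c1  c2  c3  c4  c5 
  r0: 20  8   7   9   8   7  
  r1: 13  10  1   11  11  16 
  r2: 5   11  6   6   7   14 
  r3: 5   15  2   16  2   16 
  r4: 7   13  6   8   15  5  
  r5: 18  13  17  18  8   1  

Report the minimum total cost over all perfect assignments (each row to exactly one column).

Minimum assignment cost: 25

one of 2 optimal assignments: row0→col1 (cost 8), row1→col2 (cost 1), row2→col0 (cost 5), row3→col4 (cost 2), row4→col3 (cost 8), row5→col5 (cost 1)
total = 8 + 1 + 5 + 2 + 8 + 1 = 25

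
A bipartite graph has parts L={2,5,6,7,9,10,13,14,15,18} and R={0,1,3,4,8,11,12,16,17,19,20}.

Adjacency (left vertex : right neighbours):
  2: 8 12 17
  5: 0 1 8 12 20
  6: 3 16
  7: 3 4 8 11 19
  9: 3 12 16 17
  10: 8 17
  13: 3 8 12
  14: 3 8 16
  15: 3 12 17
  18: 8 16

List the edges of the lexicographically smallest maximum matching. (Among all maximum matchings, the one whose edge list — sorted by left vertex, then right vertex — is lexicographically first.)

Lex-smallest maximum matching: {(2,8), (5,0), (6,3), (7,4), (9,12), (10,17), (14,16)}

|M| = 7 (so the lex-smallest maximum matching has 7 edges)
process left vertices in ascending order; for each, take the smallest-labelled available neighbour that still permits 7 edges overall, or leave it unmatched if none does
lex-smallest matching: {2-8, 5-0, 6-3, 7-4, 9-12, 10-17, 14-16}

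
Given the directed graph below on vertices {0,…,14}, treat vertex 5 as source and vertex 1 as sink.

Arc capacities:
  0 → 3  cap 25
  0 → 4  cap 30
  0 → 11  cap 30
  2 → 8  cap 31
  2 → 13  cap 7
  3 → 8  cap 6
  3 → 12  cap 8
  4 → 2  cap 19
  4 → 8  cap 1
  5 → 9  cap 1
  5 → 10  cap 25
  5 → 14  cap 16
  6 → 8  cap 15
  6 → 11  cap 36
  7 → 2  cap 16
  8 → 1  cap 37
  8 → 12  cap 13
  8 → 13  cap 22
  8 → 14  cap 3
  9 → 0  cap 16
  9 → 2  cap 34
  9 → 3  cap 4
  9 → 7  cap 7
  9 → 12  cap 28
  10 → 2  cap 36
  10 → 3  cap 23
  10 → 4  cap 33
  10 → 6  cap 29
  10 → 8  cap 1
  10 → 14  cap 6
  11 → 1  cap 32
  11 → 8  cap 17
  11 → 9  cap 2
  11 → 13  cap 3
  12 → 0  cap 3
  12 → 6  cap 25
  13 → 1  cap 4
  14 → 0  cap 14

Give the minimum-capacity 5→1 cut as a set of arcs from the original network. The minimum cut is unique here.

augment #1: 5→10→8→1 push 1
augment #2: 5→9→0→11→1 push 1
augment #3: 5→10→2→8→1 push 24
augment #4: 5→14→0→11→1 push 14
max flow = 40; residual-reachable set from 5 gives S-side
cut edges (S→T): {(5,9), (5,10), (14,0)} total cap 40

Min-cut arcs: {(5,9), (5,10), (14,0)} (total capacity 40)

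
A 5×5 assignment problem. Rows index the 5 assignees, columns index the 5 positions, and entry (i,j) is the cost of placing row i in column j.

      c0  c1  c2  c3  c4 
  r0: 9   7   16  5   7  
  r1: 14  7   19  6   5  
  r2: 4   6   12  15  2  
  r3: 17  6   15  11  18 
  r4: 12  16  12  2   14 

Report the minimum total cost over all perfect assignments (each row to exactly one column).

Minimum assignment cost: 32

optimal assignment: row0→col3 (cost 5), row1→col4 (cost 5), row2→col0 (cost 4), row3→col1 (cost 6), row4→col2 (cost 12)
total = 5 + 5 + 4 + 6 + 12 = 32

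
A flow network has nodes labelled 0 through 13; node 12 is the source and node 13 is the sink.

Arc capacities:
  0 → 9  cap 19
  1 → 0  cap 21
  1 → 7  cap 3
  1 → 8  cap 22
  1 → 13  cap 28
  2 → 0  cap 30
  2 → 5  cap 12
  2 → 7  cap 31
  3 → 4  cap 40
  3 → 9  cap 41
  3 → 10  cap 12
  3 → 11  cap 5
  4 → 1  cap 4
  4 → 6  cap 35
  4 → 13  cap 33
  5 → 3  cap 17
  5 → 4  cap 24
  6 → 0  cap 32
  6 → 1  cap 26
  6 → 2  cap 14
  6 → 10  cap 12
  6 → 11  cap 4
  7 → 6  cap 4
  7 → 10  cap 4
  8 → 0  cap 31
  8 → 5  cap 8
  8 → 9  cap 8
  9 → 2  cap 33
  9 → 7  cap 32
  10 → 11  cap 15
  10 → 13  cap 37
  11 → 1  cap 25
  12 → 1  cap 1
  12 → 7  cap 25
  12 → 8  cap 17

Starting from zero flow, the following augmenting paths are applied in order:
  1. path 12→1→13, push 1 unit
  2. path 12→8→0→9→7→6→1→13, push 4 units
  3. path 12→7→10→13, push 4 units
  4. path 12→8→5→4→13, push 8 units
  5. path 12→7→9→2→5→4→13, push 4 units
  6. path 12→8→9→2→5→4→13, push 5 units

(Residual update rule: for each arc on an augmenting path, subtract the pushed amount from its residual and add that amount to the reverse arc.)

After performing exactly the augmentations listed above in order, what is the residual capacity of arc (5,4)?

Residual capacity of (5,4): 7

after path 1 (12→1→13, push 1): res(5,4)=24
after path 2 (12→8→0→9→7→6→1→13, push 4): res(5,4)=24
after path 3 (12→7→10→13, push 4): res(5,4)=24
after path 4 (12→8→5→4→13, push 8): res(5,4)=16
after path 5 (12→7→9→2→5→4→13, push 4): res(5,4)=12
after path 6 (12→8→9→2→5→4→13, push 5): res(5,4)=7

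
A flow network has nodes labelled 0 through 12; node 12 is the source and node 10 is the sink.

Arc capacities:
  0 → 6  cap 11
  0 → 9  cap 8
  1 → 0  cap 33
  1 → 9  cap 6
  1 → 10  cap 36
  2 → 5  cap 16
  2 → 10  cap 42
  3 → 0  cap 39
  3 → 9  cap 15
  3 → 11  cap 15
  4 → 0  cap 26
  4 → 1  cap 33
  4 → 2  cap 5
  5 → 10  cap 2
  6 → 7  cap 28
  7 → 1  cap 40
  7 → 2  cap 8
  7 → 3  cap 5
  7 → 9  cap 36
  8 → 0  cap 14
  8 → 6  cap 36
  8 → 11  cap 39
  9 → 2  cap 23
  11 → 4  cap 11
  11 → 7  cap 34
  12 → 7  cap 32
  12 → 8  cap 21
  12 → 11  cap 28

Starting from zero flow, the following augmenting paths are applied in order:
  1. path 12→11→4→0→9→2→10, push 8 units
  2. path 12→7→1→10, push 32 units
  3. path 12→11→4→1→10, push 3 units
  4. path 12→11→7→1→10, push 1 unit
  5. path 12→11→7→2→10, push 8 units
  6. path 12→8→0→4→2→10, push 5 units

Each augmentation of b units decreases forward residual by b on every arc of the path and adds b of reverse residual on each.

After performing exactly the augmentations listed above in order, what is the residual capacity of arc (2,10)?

Residual capacity of (2,10): 21

after path 1 (12→11→4→0→9→2→10, push 8): res(2,10)=34
after path 2 (12→7→1→10, push 32): res(2,10)=34
after path 3 (12→11→4→1→10, push 3): res(2,10)=34
after path 4 (12→11→7→1→10, push 1): res(2,10)=34
after path 5 (12→11→7→2→10, push 8): res(2,10)=26
after path 6 (12→8→0→4→2→10, push 5): res(2,10)=21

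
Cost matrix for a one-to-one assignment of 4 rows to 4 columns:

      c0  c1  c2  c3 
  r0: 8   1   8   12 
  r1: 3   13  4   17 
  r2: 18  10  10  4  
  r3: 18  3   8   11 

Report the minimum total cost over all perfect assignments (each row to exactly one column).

optimal assignment: row0→col1 (cost 1), row1→col0 (cost 3), row2→col3 (cost 4), row3→col2 (cost 8)
total = 1 + 3 + 4 + 8 = 16

Minimum assignment cost: 16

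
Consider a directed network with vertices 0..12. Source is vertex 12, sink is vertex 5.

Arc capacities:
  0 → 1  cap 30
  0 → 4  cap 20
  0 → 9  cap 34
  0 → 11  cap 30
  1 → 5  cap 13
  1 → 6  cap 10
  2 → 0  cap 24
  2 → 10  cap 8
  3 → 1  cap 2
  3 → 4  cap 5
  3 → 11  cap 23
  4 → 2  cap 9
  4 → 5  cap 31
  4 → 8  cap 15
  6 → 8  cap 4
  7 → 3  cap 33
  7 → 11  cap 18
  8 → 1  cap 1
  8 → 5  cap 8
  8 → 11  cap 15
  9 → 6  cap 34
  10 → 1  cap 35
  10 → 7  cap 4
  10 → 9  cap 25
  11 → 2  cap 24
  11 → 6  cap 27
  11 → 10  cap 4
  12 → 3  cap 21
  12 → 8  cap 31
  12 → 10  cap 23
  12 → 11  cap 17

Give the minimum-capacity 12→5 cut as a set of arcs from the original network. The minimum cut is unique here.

augment #1: 12→8→5 push 8
augment #2: 12→3→1→5 push 2
augment #3: 12→3→4→5 push 5
augment #4: 12→8→1→5 push 1
augment #5: 12→10→1→5 push 10
augment #6: 12→11→2→0→4→5 push 17
augment #7: 12→3→11→2→0→4→5 push 3
max flow = 46; residual-reachable set from 12 gives S-side
cut edges (S→T): {(0,4), (1,5), (3,4), (8,5)} total cap 46

Min-cut arcs: {(0,4), (1,5), (3,4), (8,5)} (total capacity 46)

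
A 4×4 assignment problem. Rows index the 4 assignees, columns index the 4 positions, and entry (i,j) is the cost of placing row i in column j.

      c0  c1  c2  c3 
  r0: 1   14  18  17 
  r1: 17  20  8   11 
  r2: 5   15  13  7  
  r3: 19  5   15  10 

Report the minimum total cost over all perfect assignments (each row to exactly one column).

optimal assignment: row0→col0 (cost 1), row1→col2 (cost 8), row2→col3 (cost 7), row3→col1 (cost 5)
total = 1 + 8 + 7 + 5 = 21

Minimum assignment cost: 21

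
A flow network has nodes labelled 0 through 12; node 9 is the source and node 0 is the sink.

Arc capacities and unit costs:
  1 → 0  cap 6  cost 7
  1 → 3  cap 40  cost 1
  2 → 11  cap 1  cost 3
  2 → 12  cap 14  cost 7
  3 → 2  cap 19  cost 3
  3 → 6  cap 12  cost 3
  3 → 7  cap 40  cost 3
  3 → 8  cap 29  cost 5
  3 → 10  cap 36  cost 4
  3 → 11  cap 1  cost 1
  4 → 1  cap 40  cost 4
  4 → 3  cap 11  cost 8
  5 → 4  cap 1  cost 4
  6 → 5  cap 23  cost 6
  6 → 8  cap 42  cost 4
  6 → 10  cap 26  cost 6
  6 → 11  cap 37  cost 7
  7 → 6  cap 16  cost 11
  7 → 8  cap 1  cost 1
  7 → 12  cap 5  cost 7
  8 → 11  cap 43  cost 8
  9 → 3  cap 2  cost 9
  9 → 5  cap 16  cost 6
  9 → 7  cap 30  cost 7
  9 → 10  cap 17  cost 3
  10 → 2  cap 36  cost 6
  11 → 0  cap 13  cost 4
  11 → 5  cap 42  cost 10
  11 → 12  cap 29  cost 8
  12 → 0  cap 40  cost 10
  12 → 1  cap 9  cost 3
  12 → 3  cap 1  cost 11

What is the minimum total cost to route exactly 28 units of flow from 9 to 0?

Minimum cost for 28 units: 694

shortest-cost path #1: 9→3→11→0 push 1 @ unit cost 14 (adds 14)
shortest-cost path #2: 9→10→2→11→0 push 1 @ unit cost 16 (adds 16)
shortest-cost path #3: 9→7→8→11→0 push 1 @ unit cost 20 (adds 20)
shortest-cost path #4: 9→5→4→1→0 push 1 @ unit cost 21 (adds 21)
shortest-cost path #5: 9→3→6→11→0 push 1 @ unit cost 23 (adds 23)
shortest-cost path #6: 9→7→12→0 push 5 @ unit cost 24 (adds 120)
shortest-cost path #7: 9→10→2→12→0 push 14 @ unit cost 26 (adds 364)
shortest-cost path #8: 9→7→6→11→0 push 4 @ unit cost 29 (adds 116)
total cost = 694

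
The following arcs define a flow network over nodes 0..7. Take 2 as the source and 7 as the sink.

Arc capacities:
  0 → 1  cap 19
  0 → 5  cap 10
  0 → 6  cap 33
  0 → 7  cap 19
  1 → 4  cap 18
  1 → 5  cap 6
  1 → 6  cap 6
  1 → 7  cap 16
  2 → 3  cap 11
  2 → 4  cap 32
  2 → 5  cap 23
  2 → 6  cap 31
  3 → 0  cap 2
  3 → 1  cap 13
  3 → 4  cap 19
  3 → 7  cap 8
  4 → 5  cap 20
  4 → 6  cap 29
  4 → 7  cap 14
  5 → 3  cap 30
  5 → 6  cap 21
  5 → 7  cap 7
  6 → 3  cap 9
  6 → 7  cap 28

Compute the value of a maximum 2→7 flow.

Maximum flow value: 72

augment #1: 2→3→7 bottleneck 8, total now 8
augment #2: 2→4→7 bottleneck 14, total now 22
augment #3: 2→5→7 bottleneck 7, total now 29
augment #4: 2→6→7 bottleneck 28, total now 57
augment #5: 2→3→0→7 bottleneck 2, total now 59
augment #6: 2→3→1→7 bottleneck 1, total now 60
augment #7: 2→5→3→1→7 bottleneck 12, total now 72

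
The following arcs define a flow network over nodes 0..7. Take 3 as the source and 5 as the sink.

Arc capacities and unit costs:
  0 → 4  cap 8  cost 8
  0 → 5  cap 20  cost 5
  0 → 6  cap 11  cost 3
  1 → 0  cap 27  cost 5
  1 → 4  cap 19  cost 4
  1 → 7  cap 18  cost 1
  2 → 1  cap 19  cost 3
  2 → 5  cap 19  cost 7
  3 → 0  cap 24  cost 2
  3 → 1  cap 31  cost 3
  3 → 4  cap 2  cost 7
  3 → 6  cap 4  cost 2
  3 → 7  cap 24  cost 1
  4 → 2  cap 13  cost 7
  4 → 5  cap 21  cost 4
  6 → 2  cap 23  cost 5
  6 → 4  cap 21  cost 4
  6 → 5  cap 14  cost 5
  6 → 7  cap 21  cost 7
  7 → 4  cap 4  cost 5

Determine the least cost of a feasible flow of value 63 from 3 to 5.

shortest-cost path #1: 3→6→5 push 4 @ unit cost 7 (adds 28)
shortest-cost path #2: 3→0→5 push 20 @ unit cost 7 (adds 140)
shortest-cost path #3: 3→7→4→5 push 4 @ unit cost 10 (adds 40)
shortest-cost path #4: 3→0→6→5 push 4 @ unit cost 10 (adds 40)
shortest-cost path #5: 3→4→5 push 2 @ unit cost 11 (adds 22)
shortest-cost path #6: 3→1→4→5 push 15 @ unit cost 11 (adds 165)
shortest-cost path #7: 3→1→0→6→5 push 6 @ unit cost 16 (adds 96)
shortest-cost path #8: 3→1→4→2→5 push 4 @ unit cost 21 (adds 84)
shortest-cost path #9: 3→1→0→6→2→5 push 1 @ unit cost 23 (adds 23)
shortest-cost path #10: 3→1→0→4→2→5 push 3 @ unit cost 30 (adds 90)
total cost = 728

Minimum cost for 63 units: 728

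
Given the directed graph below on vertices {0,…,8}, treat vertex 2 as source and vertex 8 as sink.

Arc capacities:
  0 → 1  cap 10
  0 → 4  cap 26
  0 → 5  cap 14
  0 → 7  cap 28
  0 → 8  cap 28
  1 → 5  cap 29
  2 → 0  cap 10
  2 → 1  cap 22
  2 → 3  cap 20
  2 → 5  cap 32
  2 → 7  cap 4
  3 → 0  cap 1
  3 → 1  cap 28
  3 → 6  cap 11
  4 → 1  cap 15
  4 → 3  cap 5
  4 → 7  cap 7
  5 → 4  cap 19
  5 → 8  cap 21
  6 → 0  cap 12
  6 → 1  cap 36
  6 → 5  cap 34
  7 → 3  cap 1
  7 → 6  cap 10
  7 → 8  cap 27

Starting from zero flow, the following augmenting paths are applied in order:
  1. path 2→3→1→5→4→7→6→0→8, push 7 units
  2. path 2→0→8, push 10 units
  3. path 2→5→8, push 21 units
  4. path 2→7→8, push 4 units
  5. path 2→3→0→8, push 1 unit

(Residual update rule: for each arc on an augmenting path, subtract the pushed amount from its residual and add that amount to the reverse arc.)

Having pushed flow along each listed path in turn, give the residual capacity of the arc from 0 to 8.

after path 1 (2→3→1→5→4→7→6→0→8, push 7): res(0,8)=21
after path 2 (2→0→8, push 10): res(0,8)=11
after path 3 (2→5→8, push 21): res(0,8)=11
after path 4 (2→7→8, push 4): res(0,8)=11
after path 5 (2→3→0→8, push 1): res(0,8)=10

Residual capacity of (0,8): 10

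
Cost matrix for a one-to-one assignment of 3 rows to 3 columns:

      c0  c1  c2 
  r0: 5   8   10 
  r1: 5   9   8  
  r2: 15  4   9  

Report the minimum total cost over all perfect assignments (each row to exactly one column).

optimal assignment: row0→col0 (cost 5), row1→col2 (cost 8), row2→col1 (cost 4)
total = 5 + 8 + 4 = 17

Minimum assignment cost: 17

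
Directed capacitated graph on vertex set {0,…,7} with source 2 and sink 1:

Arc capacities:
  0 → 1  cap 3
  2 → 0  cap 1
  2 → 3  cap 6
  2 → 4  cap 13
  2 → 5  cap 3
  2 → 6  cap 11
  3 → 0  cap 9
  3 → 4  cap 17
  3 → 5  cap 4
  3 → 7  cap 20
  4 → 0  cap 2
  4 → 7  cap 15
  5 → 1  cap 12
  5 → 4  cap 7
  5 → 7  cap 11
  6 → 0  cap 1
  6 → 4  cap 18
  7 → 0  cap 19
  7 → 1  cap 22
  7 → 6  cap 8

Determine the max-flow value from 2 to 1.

augment #1: 2→0→1 bottleneck 1, total now 1
augment #2: 2→5→1 bottleneck 3, total now 4
augment #3: 2→3→0→1 bottleneck 2, total now 6
augment #4: 2→3→5→1 bottleneck 4, total now 10
augment #5: 2→4→7→1 bottleneck 13, total now 23
augment #6: 2→6→4→7→1 bottleneck 2, total now 25
augment #7: 2→6→0→3→7→1 bottleneck 1, total now 26
augment #8: 2→6→4→0→3→7→1 bottleneck 1, total now 27

Maximum flow value: 27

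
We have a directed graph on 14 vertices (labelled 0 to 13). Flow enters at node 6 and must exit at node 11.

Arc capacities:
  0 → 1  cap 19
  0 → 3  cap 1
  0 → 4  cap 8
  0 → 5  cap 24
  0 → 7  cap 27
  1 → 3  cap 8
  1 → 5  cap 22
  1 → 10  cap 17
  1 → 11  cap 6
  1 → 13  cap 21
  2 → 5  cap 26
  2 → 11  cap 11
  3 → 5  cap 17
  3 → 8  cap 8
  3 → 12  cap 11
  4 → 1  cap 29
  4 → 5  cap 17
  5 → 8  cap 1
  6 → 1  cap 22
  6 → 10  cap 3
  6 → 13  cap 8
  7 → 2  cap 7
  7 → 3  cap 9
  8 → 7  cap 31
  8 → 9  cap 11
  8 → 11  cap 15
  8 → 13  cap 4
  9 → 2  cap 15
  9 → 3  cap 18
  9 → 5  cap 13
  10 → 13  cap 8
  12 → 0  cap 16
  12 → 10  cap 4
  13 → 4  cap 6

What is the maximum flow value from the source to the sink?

augment #1: 6→1→11 bottleneck 6, total now 6
augment #2: 6→1→3→8→11 bottleneck 8, total now 14
augment #3: 6→1→5→8→11 bottleneck 1, total now 15

Maximum flow value: 15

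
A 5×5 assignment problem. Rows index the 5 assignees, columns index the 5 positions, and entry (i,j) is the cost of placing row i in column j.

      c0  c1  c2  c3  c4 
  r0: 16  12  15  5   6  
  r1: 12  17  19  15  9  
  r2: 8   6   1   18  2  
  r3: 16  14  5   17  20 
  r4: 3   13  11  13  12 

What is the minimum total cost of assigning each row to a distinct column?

Minimum assignment cost: 28

optimal assignment: row0→col3 (cost 5), row1→col4 (cost 9), row2→col1 (cost 6), row3→col2 (cost 5), row4→col0 (cost 3)
total = 5 + 9 + 6 + 5 + 3 = 28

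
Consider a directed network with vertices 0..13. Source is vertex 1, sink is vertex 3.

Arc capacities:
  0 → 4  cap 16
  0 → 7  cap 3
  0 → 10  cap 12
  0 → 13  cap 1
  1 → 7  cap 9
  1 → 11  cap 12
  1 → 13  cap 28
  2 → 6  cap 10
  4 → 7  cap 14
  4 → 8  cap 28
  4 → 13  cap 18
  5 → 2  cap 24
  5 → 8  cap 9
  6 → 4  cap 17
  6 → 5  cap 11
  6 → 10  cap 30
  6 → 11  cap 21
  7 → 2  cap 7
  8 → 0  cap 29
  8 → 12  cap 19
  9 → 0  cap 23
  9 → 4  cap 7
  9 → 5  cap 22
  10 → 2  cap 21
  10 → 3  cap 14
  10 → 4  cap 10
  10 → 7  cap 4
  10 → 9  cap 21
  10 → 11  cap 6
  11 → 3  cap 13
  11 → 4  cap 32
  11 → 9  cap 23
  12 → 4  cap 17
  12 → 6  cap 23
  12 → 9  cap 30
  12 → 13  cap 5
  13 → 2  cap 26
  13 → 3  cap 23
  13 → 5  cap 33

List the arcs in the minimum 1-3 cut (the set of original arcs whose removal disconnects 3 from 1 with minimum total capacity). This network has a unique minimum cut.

augment #1: 1→11→3 push 12
augment #2: 1→13→3 push 23
augment #3: 1→7→2→6→10→3 push 7
augment #4: 1→13→2→6→10→3 push 3
augment #5: 1→13→5→8→0→10→3 push 2
max flow = 47; residual-reachable set from 1 gives S-side
cut edges (S→T): {(1,11), (1,13), (7,2)} total cap 47

Min-cut arcs: {(1,11), (1,13), (7,2)} (total capacity 47)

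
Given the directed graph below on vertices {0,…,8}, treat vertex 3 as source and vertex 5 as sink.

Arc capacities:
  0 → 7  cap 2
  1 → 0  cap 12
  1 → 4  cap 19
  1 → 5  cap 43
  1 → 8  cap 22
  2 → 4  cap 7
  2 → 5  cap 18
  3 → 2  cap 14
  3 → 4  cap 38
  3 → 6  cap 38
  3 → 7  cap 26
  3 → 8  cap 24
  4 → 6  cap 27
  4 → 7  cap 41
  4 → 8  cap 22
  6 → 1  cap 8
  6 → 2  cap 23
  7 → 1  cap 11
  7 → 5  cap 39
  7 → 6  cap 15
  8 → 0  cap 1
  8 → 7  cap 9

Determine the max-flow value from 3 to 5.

Maximum flow value: 76

augment #1: 3→2→5 bottleneck 14, total now 14
augment #2: 3→7→5 bottleneck 26, total now 40
augment #3: 3→4→7→5 bottleneck 13, total now 53
augment #4: 3→6→1→5 bottleneck 8, total now 61
augment #5: 3→6→2→5 bottleneck 4, total now 65
augment #6: 3→4→7→1→5 bottleneck 11, total now 76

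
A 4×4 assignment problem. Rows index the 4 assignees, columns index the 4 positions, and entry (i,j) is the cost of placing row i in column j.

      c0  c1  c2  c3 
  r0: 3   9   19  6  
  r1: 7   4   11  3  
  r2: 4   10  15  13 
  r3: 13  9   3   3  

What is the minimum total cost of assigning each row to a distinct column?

Minimum assignment cost: 17

optimal assignment: row0→col3 (cost 6), row1→col1 (cost 4), row2→col0 (cost 4), row3→col2 (cost 3)
total = 6 + 4 + 4 + 3 = 17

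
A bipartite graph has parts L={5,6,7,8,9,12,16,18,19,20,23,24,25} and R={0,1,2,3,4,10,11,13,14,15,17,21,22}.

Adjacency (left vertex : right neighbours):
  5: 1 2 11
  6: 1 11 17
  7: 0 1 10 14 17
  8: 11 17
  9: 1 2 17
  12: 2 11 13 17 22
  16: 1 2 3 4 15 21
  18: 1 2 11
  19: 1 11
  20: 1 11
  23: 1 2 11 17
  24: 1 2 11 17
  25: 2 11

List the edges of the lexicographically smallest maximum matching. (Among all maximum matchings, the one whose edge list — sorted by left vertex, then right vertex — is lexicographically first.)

|M| = 7 (so the lex-smallest maximum matching has 7 edges)
process left vertices in ascending order; for each, take the smallest-labelled available neighbour that still permits 7 edges overall, or leave it unmatched if none does
lex-smallest matching: {5-1, 6-11, 7-0, 8-17, 9-2, 12-13, 16-3}

Lex-smallest maximum matching: {(5,1), (6,11), (7,0), (8,17), (9,2), (12,13), (16,3)}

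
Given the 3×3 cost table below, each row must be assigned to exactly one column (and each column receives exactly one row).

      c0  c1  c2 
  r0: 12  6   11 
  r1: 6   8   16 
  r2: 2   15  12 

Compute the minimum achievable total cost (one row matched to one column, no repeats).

optimal assignment: row0→col2 (cost 11), row1→col1 (cost 8), row2→col0 (cost 2)
total = 11 + 8 + 2 = 21

Minimum assignment cost: 21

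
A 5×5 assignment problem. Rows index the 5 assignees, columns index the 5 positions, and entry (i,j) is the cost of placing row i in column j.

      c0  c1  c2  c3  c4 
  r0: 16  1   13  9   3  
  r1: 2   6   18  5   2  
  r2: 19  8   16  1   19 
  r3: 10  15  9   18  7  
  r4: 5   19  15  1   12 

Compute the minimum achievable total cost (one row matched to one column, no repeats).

optimal assignment: row0→col1 (cost 1), row1→col4 (cost 2), row2→col3 (cost 1), row3→col2 (cost 9), row4→col0 (cost 5)
total = 1 + 2 + 1 + 9 + 5 = 18

Minimum assignment cost: 18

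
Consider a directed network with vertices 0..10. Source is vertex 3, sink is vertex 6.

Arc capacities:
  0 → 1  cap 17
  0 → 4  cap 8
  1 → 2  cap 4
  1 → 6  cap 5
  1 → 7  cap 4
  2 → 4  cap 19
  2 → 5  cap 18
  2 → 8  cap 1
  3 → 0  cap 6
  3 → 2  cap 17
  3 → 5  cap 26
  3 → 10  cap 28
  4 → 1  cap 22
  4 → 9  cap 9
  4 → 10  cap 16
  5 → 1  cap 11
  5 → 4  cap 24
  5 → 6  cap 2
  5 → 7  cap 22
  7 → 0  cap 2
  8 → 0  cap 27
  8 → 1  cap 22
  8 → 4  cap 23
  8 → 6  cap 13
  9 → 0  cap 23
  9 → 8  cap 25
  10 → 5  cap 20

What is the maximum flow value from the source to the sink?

Maximum flow value: 17

augment #1: 3→5→6 bottleneck 2, total now 2
augment #2: 3→0→1→6 bottleneck 5, total now 7
augment #3: 3→2→8→6 bottleneck 1, total now 8
augment #4: 3→0→4→9→8→6 bottleneck 1, total now 9
augment #5: 3→2→4→9→8→6 bottleneck 8, total now 17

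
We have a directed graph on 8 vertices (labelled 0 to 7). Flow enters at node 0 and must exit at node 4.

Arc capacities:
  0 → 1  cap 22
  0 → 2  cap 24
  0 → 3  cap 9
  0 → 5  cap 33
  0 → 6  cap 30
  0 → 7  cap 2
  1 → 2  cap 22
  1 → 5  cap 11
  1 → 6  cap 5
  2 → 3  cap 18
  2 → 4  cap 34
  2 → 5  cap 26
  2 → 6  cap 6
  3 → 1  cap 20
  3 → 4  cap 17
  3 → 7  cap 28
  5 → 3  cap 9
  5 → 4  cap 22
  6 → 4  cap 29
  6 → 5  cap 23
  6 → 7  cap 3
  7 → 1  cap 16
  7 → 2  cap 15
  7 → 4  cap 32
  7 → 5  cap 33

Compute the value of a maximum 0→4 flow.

augment #1: 0→2→4 bottleneck 24, total now 24
augment #2: 0→3→4 bottleneck 9, total now 33
augment #3: 0→5→4 bottleneck 22, total now 55
augment #4: 0→6→4 bottleneck 29, total now 84
augment #5: 0→7→4 bottleneck 2, total now 86
augment #6: 0→1→2→4 bottleneck 10, total now 96
augment #7: 0→5→3→4 bottleneck 8, total now 104
augment #8: 0→6→7→4 bottleneck 1, total now 105
augment #9: 0→1→6→7→4 bottleneck 2, total now 107
augment #10: 0→5→3→7→4 bottleneck 1, total now 108
augment #11: 0→1→2→3→7→4 bottleneck 10, total now 118

Maximum flow value: 118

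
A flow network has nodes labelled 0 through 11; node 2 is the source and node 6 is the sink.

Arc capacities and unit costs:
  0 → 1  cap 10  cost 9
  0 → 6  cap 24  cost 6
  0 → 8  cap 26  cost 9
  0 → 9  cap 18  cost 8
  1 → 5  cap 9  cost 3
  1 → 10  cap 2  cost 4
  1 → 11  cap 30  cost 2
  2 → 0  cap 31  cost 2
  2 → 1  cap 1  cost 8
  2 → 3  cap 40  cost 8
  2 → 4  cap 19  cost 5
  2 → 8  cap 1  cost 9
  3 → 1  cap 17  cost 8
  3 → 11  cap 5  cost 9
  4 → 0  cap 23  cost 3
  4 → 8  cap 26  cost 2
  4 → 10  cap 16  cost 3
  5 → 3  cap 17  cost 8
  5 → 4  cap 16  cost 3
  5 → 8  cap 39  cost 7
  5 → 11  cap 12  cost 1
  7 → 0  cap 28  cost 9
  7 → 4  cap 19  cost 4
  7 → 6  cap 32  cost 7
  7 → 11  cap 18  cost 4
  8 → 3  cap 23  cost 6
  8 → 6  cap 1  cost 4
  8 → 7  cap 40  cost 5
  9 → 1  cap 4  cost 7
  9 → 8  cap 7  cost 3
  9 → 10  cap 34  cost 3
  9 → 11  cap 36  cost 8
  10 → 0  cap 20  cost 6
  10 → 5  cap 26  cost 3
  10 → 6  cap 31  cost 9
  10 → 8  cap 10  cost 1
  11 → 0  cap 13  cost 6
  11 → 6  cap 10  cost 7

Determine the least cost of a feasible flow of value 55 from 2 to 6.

Minimum cost for 55 units: 765

shortest-cost path #1: 2→0→6 push 24 @ unit cost 8 (adds 192)
shortest-cost path #2: 2→4→8→6 push 1 @ unit cost 11 (adds 11)
shortest-cost path #3: 2→4→10→6 push 16 @ unit cost 17 (adds 272)
shortest-cost path #4: 2→1→11→6 push 1 @ unit cost 17 (adds 17)
shortest-cost path #5: 2→4→8→7→6 push 2 @ unit cost 19 (adds 38)
shortest-cost path #6: 2→0→1→11→6 push 7 @ unit cost 20 (adds 140)
shortest-cost path #7: 2→8→7→6 push 1 @ unit cost 21 (adds 21)
shortest-cost path #8: 2→3→11→6 push 2 @ unit cost 24 (adds 48)
shortest-cost path #9: 2→3→11→1→0→9→10→6 push 1 @ unit cost 26 (adds 26)
total cost = 765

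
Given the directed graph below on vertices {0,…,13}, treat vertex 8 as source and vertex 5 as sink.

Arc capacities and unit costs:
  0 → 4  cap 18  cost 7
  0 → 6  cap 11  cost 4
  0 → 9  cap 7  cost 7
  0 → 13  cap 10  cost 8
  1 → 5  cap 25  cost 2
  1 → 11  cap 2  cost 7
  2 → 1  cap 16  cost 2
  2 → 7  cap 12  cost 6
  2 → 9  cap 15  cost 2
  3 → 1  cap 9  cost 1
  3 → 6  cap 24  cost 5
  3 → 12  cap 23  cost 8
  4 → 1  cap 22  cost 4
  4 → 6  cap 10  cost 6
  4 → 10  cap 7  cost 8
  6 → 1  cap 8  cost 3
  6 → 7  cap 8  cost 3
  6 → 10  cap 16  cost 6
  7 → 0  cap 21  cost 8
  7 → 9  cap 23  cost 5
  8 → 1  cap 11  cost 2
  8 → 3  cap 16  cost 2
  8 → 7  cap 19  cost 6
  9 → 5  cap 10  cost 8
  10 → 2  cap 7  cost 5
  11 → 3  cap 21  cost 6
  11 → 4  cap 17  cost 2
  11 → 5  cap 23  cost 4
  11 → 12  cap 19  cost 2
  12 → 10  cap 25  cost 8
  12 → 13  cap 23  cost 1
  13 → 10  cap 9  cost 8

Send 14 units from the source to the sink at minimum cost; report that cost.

shortest-cost path #1: 8→1→5 push 11 @ unit cost 4 (adds 44)
shortest-cost path #2: 8→3→1→5 push 3 @ unit cost 5 (adds 15)
total cost = 59

Minimum cost for 14 units: 59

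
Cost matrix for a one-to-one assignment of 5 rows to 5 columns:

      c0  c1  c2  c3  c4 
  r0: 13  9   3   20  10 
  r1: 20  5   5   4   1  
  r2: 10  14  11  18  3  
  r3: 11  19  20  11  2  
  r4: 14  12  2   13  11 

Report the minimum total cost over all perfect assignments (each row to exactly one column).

Minimum assignment cost: 27

optimal assignment: row0→col1 (cost 9), row1→col3 (cost 4), row2→col0 (cost 10), row3→col4 (cost 2), row4→col2 (cost 2)
total = 9 + 4 + 10 + 2 + 2 = 27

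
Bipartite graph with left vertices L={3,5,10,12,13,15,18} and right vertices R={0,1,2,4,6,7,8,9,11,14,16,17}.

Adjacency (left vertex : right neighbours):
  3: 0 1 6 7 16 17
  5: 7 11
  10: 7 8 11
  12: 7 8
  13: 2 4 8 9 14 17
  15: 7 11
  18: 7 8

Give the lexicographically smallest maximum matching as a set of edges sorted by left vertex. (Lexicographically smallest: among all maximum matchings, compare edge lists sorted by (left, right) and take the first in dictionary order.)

|M| = 5 (so the lex-smallest maximum matching has 5 edges)
process left vertices in ascending order; for each, take the smallest-labelled available neighbour that still permits 5 edges overall, or leave it unmatched if none does
lex-smallest matching: {3-0, 5-7, 10-8, 13-2, 15-11}

Lex-smallest maximum matching: {(3,0), (5,7), (10,8), (13,2), (15,11)}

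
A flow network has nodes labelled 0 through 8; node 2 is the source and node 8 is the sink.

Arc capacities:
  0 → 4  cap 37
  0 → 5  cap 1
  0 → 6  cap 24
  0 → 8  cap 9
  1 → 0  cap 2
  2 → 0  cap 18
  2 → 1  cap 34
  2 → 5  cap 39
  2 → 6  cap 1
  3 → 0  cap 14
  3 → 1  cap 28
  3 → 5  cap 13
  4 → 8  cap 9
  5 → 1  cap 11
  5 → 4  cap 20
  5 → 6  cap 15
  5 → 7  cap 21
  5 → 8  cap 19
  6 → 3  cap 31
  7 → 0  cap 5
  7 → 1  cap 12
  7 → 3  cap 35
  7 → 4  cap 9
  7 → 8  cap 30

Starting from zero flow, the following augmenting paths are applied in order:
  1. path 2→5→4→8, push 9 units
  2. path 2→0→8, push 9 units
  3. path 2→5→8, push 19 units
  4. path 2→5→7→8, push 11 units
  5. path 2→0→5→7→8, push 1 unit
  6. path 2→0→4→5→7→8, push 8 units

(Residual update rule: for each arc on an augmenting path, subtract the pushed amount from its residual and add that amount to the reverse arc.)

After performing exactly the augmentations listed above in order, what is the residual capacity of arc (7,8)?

Residual capacity of (7,8): 10

after path 1 (2→5→4→8, push 9): res(7,8)=30
after path 2 (2→0→8, push 9): res(7,8)=30
after path 3 (2→5→8, push 19): res(7,8)=30
after path 4 (2→5→7→8, push 11): res(7,8)=19
after path 5 (2→0→5→7→8, push 1): res(7,8)=18
after path 6 (2→0→4→5→7→8, push 8): res(7,8)=10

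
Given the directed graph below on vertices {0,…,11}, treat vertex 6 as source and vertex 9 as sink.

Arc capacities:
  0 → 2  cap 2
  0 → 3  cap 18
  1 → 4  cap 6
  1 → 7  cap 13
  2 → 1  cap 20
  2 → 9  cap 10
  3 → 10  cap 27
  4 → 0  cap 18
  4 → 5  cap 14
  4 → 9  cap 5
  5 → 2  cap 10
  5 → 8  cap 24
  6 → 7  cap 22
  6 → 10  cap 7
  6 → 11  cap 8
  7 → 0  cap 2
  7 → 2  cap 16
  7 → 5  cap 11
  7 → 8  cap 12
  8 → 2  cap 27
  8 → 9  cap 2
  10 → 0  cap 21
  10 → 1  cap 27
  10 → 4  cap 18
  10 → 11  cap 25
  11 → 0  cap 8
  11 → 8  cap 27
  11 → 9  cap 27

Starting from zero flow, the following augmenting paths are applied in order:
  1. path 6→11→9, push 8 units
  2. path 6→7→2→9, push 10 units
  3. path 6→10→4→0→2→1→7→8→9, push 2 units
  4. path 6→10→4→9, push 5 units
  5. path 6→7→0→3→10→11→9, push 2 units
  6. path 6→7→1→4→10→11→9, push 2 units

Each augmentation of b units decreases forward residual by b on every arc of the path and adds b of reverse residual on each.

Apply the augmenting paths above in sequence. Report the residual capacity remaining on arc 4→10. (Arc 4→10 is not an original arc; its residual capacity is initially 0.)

after path 1 (6→11→9, push 8): res(4,10)=0
after path 2 (6→7→2→9, push 10): res(4,10)=0
after path 3 (6→10→4→0→2→1→7→8→9, push 2): res(4,10)=2
after path 4 (6→10→4→9, push 5): res(4,10)=7
after path 5 (6→7→0→3→10→11→9, push 2): res(4,10)=7
after path 6 (6→7→1→4→10→11→9, push 2): res(4,10)=5

Residual capacity of (4,10): 5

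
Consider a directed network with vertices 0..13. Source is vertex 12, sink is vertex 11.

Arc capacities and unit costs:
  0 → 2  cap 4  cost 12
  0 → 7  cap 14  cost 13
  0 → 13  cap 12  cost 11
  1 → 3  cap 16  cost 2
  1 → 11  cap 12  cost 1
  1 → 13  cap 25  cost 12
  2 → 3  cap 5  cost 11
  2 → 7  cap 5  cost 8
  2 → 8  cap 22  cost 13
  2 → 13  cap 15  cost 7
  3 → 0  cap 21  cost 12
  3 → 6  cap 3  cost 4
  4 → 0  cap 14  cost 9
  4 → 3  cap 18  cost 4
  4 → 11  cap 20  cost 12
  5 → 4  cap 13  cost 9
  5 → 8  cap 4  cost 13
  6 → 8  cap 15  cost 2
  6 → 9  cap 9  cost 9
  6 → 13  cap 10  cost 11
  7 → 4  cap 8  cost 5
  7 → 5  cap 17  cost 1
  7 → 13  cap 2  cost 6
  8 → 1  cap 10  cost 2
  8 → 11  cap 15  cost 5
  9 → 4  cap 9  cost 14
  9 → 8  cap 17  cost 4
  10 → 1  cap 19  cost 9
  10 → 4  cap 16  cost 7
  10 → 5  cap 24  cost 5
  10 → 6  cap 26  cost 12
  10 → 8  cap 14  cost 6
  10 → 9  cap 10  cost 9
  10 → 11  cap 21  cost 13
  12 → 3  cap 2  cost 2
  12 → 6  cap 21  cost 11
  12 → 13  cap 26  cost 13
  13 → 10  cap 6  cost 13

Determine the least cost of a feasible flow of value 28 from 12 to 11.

Minimum cost for 28 units: 657

shortest-cost path #1: 12→3→6→8→1→11 push 2 @ unit cost 11 (adds 22)
shortest-cost path #2: 12→6→8→1→11 push 8 @ unit cost 16 (adds 128)
shortest-cost path #3: 12→6→8→11 push 5 @ unit cost 18 (adds 90)
shortest-cost path #4: 12→6→9→8→11 push 8 @ unit cost 29 (adds 232)
shortest-cost path #5: 12→13→10→1→11 push 2 @ unit cost 36 (adds 72)
shortest-cost path #6: 12→13→10→8→11 push 2 @ unit cost 37 (adds 74)
shortest-cost path #7: 12→13→10→11 push 1 @ unit cost 39 (adds 39)
total cost = 657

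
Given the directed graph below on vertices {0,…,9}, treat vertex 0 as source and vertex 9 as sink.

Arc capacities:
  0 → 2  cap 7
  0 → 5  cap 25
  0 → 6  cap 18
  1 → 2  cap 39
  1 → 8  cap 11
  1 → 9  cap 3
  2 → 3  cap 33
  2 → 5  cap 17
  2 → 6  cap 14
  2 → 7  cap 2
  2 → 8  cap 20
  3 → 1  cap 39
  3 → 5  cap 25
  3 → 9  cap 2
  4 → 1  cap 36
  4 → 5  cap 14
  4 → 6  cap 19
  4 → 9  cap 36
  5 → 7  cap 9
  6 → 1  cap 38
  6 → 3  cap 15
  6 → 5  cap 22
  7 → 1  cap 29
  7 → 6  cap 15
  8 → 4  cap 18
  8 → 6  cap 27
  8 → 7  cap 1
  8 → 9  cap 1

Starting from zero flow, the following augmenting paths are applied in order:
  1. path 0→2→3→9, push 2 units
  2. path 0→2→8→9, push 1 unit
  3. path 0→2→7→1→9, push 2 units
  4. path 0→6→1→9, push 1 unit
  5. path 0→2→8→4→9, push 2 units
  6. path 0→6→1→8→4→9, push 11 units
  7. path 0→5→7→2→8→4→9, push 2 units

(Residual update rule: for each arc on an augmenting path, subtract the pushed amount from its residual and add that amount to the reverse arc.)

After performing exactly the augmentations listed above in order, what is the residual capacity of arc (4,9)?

Residual capacity of (4,9): 21

after path 1 (0→2→3→9, push 2): res(4,9)=36
after path 2 (0→2→8→9, push 1): res(4,9)=36
after path 3 (0→2→7→1→9, push 2): res(4,9)=36
after path 4 (0→6→1→9, push 1): res(4,9)=36
after path 5 (0→2→8→4→9, push 2): res(4,9)=34
after path 6 (0→6→1→8→4→9, push 11): res(4,9)=23
after path 7 (0→5→7→2→8→4→9, push 2): res(4,9)=21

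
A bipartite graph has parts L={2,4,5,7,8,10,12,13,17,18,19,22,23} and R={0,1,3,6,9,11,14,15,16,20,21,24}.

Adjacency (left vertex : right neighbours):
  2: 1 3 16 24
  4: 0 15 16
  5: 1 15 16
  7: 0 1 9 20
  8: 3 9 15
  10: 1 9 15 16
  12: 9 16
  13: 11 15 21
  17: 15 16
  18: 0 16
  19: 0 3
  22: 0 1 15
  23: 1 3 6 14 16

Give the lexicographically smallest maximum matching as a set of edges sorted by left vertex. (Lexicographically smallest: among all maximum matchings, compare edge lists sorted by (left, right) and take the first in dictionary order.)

|M| = 10 (so the lex-smallest maximum matching has 10 edges)
process left vertices in ascending order; for each, take the smallest-labelled available neighbour that still permits 10 edges overall, or leave it unmatched if none does
lex-smallest matching: {2-24, 4-0, 5-1, 7-20, 8-3, 10-9, 12-16, 13-11, 17-15, 23-6}

Lex-smallest maximum matching: {(2,24), (4,0), (5,1), (7,20), (8,3), (10,9), (12,16), (13,11), (17,15), (23,6)}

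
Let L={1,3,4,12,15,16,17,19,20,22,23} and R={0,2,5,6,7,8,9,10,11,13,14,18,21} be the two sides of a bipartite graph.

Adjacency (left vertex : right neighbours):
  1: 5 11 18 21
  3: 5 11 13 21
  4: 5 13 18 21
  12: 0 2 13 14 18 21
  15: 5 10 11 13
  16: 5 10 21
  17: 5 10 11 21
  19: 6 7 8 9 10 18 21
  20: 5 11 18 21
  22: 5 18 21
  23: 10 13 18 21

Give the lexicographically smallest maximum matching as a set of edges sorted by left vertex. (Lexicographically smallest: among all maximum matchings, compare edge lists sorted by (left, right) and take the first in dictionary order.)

Lex-smallest maximum matching: {(1,5), (3,11), (4,13), (12,0), (15,10), (16,21), (19,6), (20,18)}

|M| = 8 (so the lex-smallest maximum matching has 8 edges)
process left vertices in ascending order; for each, take the smallest-labelled available neighbour that still permits 8 edges overall, or leave it unmatched if none does
lex-smallest matching: {1-5, 3-11, 4-13, 12-0, 15-10, 16-21, 19-6, 20-18}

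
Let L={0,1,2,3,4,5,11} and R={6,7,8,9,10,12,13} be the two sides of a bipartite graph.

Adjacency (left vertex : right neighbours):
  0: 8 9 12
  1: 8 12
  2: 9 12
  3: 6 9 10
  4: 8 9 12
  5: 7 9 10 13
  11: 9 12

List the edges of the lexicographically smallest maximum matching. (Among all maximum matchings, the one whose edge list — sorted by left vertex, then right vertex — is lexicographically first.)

Lex-smallest maximum matching: {(0,8), (1,12), (2,9), (3,6), (5,7)}

|M| = 5 (so the lex-smallest maximum matching has 5 edges)
process left vertices in ascending order; for each, take the smallest-labelled available neighbour that still permits 5 edges overall, or leave it unmatched if none does
lex-smallest matching: {0-8, 1-12, 2-9, 3-6, 5-7}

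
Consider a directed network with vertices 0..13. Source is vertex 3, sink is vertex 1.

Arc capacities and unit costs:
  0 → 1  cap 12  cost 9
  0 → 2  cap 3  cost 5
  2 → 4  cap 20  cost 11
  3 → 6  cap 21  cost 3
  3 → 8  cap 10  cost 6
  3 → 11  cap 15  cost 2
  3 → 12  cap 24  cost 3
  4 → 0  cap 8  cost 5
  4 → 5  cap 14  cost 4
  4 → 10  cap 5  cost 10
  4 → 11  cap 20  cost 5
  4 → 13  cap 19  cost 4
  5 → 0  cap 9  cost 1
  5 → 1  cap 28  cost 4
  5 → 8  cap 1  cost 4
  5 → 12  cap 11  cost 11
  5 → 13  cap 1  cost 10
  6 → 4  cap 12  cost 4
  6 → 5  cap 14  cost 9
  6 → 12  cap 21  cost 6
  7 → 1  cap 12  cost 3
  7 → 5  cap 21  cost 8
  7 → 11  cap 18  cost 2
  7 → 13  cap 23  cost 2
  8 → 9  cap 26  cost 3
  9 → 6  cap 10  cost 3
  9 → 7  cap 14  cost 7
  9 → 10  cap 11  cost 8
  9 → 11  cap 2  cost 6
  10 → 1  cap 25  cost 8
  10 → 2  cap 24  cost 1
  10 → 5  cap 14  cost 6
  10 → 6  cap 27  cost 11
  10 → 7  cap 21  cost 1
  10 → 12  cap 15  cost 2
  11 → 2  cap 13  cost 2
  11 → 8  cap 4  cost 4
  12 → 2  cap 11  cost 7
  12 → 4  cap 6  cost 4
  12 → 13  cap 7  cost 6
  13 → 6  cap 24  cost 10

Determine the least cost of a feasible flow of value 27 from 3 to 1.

Minimum cost for 27 units: 418

shortest-cost path #1: 3→6→4→5→1 push 12 @ unit cost 15 (adds 180)
shortest-cost path #2: 3→12→4→5→1 push 2 @ unit cost 15 (adds 30)
shortest-cost path #3: 3→6→5→1 push 9 @ unit cost 16 (adds 144)
shortest-cost path #4: 3→12→4→6→5→1 push 4 @ unit cost 16 (adds 64)
total cost = 418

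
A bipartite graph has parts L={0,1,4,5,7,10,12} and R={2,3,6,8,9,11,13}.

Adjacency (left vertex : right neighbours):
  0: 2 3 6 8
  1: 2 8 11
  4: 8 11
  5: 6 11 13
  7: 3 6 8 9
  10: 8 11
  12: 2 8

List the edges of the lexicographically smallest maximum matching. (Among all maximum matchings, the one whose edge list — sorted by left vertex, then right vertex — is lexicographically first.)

|M| = 6 (so the lex-smallest maximum matching has 6 edges)
process left vertices in ascending order; for each, take the smallest-labelled available neighbour that still permits 6 edges overall, or leave it unmatched if none does
lex-smallest matching: {0-3, 1-2, 4-8, 5-6, 7-9, 10-11}

Lex-smallest maximum matching: {(0,3), (1,2), (4,8), (5,6), (7,9), (10,11)}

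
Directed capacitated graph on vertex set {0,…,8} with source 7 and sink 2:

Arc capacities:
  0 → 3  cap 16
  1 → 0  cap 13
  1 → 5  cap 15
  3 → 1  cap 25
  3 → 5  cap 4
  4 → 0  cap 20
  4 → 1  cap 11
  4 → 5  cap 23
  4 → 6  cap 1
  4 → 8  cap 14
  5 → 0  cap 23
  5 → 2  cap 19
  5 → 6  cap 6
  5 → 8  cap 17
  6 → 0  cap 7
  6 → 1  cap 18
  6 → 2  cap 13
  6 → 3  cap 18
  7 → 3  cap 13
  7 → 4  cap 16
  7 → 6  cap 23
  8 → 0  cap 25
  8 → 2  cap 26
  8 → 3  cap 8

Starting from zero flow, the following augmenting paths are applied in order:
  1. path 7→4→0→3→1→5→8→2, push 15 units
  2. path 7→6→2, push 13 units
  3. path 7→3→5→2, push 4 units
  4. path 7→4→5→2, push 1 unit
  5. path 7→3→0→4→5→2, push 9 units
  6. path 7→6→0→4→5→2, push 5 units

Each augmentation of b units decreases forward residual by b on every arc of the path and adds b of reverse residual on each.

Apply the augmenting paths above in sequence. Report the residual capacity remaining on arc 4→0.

Residual capacity of (4,0): 19

after path 1 (7→4→0→3→1→5→8→2, push 15): res(4,0)=5
after path 2 (7→6→2, push 13): res(4,0)=5
after path 3 (7→3→5→2, push 4): res(4,0)=5
after path 4 (7→4→5→2, push 1): res(4,0)=5
after path 5 (7→3→0→4→5→2, push 9): res(4,0)=14
after path 6 (7→6→0→4→5→2, push 5): res(4,0)=19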